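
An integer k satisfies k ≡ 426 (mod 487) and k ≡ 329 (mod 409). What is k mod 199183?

2374

487⁻¹ mod 409: 487×215 ≡ 1 (mod 409), so 487⁻¹ ≡ 215.
k = 426 + 487×((329 − 426)×215 mod 409) = 426 + 487×4 = 2374.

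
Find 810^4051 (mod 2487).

By square-and-multiply:
810^1 ≡ 810 (mod 2487)
810^2 ≡ 810^2 = 656100 ≡ 2019 (mod 2487)
810^4 ≡ 2019^2 = 4076361 ≡ 168 (mod 2487)
810^8 ≡ 168^2 = 28224 ≡ 867 (mod 2487)
810^16 ≡ 867^2 = 751689 ≡ 615 (mod 2487)
810^32 ≡ 615^2 = 378225 ≡ 201 (mod 2487)
810^64 ≡ 201^2 = 40401 ≡ 609 (mod 2487)
810^128 ≡ 609^2 = 370881 ≡ 318 (mod 2487)
810^256 ≡ 318^2 = 101124 ≡ 1644 (mod 2487)
810^512 ≡ 1644^2 = 2702736 ≡ 1854 (mod 2487)
810^1024 ≡ 1854^2 = 3437316 ≡ 282 (mod 2487)
810^2048 ≡ 282^2 = 79524 ≡ 2427 (mod 2487)
810^4051 = 810^2048 × 810^1024 × 810^512 × 810^256 × 810^128 × 810^64 × 810^16 × 810^2 × 810^1 ≡ 2427 × 282 × 1854 × 1644 × 318 × 609 × 615 × 2019 × 810 (mod 2487).
Accumulate the product:
2427 × 282 = 684414 ≡ 489
489 × 1854 = 906606 ≡ 1338
1338 × 1644 = 2199672 ≡ 1164
1164 × 318 = 370152 ≡ 2076
2076 × 609 = 1264284 ≡ 888
888 × 615 = 546120 ≡ 1467
1467 × 2019 = 2961873 ≡ 2343
2343 × 810 = 1897830 ≡ 249

249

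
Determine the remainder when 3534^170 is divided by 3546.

1638

Compute successive squares:
170 in binary is 10101010, i.e. 170 = 128 + 32 + 8 + 2.
3534^1 ≡ 3534 (mod 3546)
3534^2 ≡ 3534^2 = 12489156 ≡ 144 (mod 3546)
3534^4 ≡ 144^2 = 20736 ≡ 3006 (mod 3546)
3534^8 ≡ 3006^2 = 9036036 ≡ 828 (mod 3546)
3534^16 ≡ 828^2 = 685584 ≡ 1206 (mod 3546)
3534^32 ≡ 1206^2 = 1454436 ≡ 576 (mod 3546)
3534^64 ≡ 576^2 = 331776 ≡ 1998 (mod 3546)
3534^128 ≡ 1998^2 = 3992004 ≡ 2754 (mod 3546)
3534^170 = 3534^128 · 3534^32 · 3534^8 · 3534^2 ≡ 2754 · 576 · 828 · 144 (mod 3546).
Accumulate the product:
2754 · 576 = 1586304 ≡ 1242
1242 · 828 = 1028376 ≡ 36
36 · 144 = 5184 ≡ 1638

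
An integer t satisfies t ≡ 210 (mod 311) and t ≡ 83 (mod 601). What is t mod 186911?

40951

311⁻¹ mod 601: 311*458 ≡ 1 (mod 601), so 311⁻¹ ≡ 458.
t = 210 + 311*((83 − 210)*458 mod 601) = 210 + 311*131 = 40951.
Check: 40951 mod 311 = 210, 40951 mod 601 = 83. ✓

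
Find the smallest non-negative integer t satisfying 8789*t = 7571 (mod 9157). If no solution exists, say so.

1348

gcd(8789, 9157) = 1, so a unique solution mod 9157 exists.
8789⁻¹ ≡ 1916 (mod 9157).
t ≡ 1916*7571 ≡ 1348 (mod 9157).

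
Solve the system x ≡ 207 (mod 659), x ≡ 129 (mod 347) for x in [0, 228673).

171547

659⁻¹ mod 347: 659·228 ≡ 1 (mod 347), so 659⁻¹ ≡ 228.
x = 207 + 659·((129 − 207)·228 mod 347) = 207 + 659·260 = 171547.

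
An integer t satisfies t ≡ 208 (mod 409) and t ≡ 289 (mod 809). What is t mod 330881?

7570

409⁻¹ mod 809: 409·180 ≡ 1 (mod 809), so 409⁻¹ ≡ 180.
t = 208 + 409·((289 − 208)·180 mod 809) = 208 + 409·18 = 7570.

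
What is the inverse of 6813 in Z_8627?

6368

8627 = 1·6813 + 1814
6813 = 3·1814 + 1371
1814 = 1·1371 + 443
1371 = 3·443 + 42
443 = 10·42 + 23
42 = 1·23 + 19
23 = 1·19 + 4
19 = 4·4 + 3
4 = 1·3 + 1
3 = 3·1 + 0
gcd(6813, 8627) = 1, so the inverse exists.
Back-substitute for 1:
1 = 1·4 − 1·3
  = −1·19 + 5·4
  = 5·23 − 6·19
  = −6·42 + 11·23
  = 11·443 − 116·42
  = −116·1371 + 359·443
  = 359·1814 − 475·1371
  = −475·6813 + 1784·1814
  = 1784·8627 − 2259·6813
So 6813⁻¹ ≡ −2259 ≡ 6368 (mod 8627).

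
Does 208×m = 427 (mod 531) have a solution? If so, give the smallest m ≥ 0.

gcd(208, 531) = 1, so a unique solution mod 531 exists.
208⁻¹ ≡ 217 (mod 531).
m ≡ 217×427 ≡ 265 (mod 531).

265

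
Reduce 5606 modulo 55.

51

5606 = 101·55 + 51, so 5606 ≡ 51 (mod 55).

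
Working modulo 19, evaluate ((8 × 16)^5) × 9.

14

8 × 16 = 128 ≡ 14 (mod 19)
(14)^5 ≡ 10 (mod 19)
10 × 9 = 90 ≡ 14 (mod 19)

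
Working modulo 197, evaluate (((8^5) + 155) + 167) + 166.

(8)^5 ≡ 66 (mod 197)
66 + 155 = 221 ≡ 24 (mod 197)
24 + 167 = 191
191 + 166 = 357 ≡ 160 (mod 197)

160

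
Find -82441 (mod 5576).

1199

-82441 = -15×5576 + 1199, so -82441 ≡ 1199 (mod 5576).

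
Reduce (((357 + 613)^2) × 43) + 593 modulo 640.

357 + 613 = 970 ≡ 330 (mod 640)
(330)^2 ≡ 100 (mod 640)
100 × 43 = 4300 ≡ 460 (mod 640)
460 + 593 = 1053 ≡ 413 (mod 640)

413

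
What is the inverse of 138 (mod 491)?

153

491 = 3×138 + 77
138 = 1×77 + 61
77 = 1×61 + 16
61 = 3×16 + 13
16 = 1×13 + 3
13 = 4×3 + 1
3 = 3×1 + 0
gcd(138, 491) = 1, so the inverse exists.
Bézout: 1 = −43×491 + 153×138.
So 138⁻¹ ≡ 153 (mod 491).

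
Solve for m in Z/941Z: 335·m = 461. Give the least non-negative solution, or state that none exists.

gcd(335, 941) = 1, so a unique solution mod 941 exists.
335⁻¹ ≡ 250 (mod 941).
m ≡ 250·461 ≡ 448 (mod 941).

448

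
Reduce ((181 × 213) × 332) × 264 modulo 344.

264

181 × 213 = 38553 ≡ 25 (mod 344)
25 × 332 = 8300 ≡ 44 (mod 344)
44 × 264 = 11616 ≡ 264 (mod 344)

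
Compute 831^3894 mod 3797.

Using repeated squaring:
3894 in binary is 111100110110, i.e. 3894 = 2048 + 1024 + 512 + 256 + 32 + 16 + 4 + 2.
831^1 ≡ 831 (mod 3797)
831^2 ≡ 831^2 = 690561 ≡ 3304 (mod 3797)
831^4 ≡ 3304^2 = 10916416 ≡ 41 (mod 3797)
831^8 ≡ 41^2 = 1681 (mod 3797)
831^16 ≡ 1681^2 = 2825761 ≡ 793 (mod 3797)
831^32 ≡ 793^2 = 628849 ≡ 2344 (mod 3797)
831^64 ≡ 2344^2 = 5494336 ≡ 77 (mod 3797)
831^128 ≡ 77^2 = 5929 ≡ 2132 (mod 3797)
831^256 ≡ 2132^2 = 4545424 ≡ 415 (mod 3797)
831^512 ≡ 415^2 = 172225 ≡ 1360 (mod 3797)
831^1024 ≡ 1360^2 = 1849600 ≡ 461 (mod 3797)
831^2048 ≡ 461^2 = 212521 ≡ 3686 (mod 3797)
831^3894 = 831^2048 * 831^1024 * 831^512 * 831^256 * 831^32 * 831^16 * 831^4 * 831^2 ≡ 3686 * 461 * 1360 * 415 * 2344 * 793 * 41 * 3304 (mod 3797).
Accumulate the product:
3686 * 461 = 1699246 ≡ 1987
1987 * 1360 = 2702320 ≡ 2653
2653 * 415 = 1100995 ≡ 3662
3662 * 2344 = 8583728 ≡ 2508
2508 * 793 = 1988844 ≡ 3013
3013 * 41 = 123533 ≡ 2029
2029 * 3304 = 6703816 ≡ 2111

2111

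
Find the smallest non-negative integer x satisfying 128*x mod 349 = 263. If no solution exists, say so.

212

gcd(128, 349) = 1, so a unique solution mod 349 exists.
128⁻¹ ≡ 30 (mod 349).
x ≡ 30*263 ≡ 212 (mod 349).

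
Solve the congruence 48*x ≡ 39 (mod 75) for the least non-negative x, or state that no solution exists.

18

gcd(48, 75) = 3, and 3 | 39, so solutions exist.
Divide through by 3: 16*x ≡ 13 (mod 25).
16⁻¹ ≡ 11 (mod 25).
x ≡ 11*13 ≡ 18 (mod 25).
The smallest non-negative solution is x = 18.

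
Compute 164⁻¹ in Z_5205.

3269

Run the extended Euclidean algorithm:
5205 = 31·164 + 121
164 = 1·121 + 43
121 = 2·43 + 35
43 = 1·35 + 8
35 = 4·8 + 3
8 = 2·3 + 2
3 = 1·2 + 1
2 = 2·1 + 0
gcd(164, 5205) = 1, so the inverse exists.
Back-substitute for 1:
1 = 1·3 − 1·2
  = −1·8 + 3·3
  = 3·35 − 13·8
  = −13·43 + 16·35
  = 16·121 − 45·43
  = −45·164 + 61·121
  = 61·5205 − 1936·164
So 164⁻¹ ≡ −1936 ≡ 3269 (mod 5205).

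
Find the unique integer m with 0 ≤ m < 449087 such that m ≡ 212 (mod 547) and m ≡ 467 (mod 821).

547⁻¹ mod 821: 547·818 ≡ 1 (mod 821), so 547⁻¹ ≡ 818.
m = 212 + 547·((467 − 212)·818 mod 821) = 212 + 547·56 = 30844.

30844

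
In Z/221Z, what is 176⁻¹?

54

221 = 1·176 + 45
176 = 3·45 + 41
45 = 1·41 + 4
41 = 10·4 + 1
4 = 4·1 + 0
gcd(176, 221) = 1, so the inverse exists.
Back-substitute for 1:
1 = 1·41 − 10·4
  = −10·45 + 11·41
  = 11·176 − 43·45
  = −43·221 + 54·176
So 176⁻¹ ≡ 54 (mod 221).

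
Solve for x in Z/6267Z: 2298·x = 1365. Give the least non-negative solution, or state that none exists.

gcd(2298, 6267) = 3, and 3 | 1365, so solutions exist.
Divide through by 3: 766·x ≡ 455 mod 2089.
766⁻¹ ≡ 30 (mod 2089).
x ≡ 30·455 ≡ 1116 (mod 2089).
The smallest non-negative solution is x = 1116.

1116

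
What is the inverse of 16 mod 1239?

By the extended Euclidean algorithm:
1239 = 77*16 + 7
16 = 2*7 + 2
7 = 3*2 + 1
2 = 2*1 + 0
gcd(16, 1239) = 1, so the inverse exists.
Back-substitute for 1:
1 = 1*7 − 3*2
  = −3*16 + 7*7
  = 7*1239 − 542*16
So 16⁻¹ ≡ −542 ≡ 697 (mod 1239).

697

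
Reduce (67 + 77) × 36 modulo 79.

67 + 77 = 144 ≡ 65 (mod 79)
65 × 36 = 2340 ≡ 49 (mod 79)

49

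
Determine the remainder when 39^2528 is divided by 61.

12

2528 in binary is 100111100000, i.e. 2528 = 2048 + 256 + 128 + 64 + 32.
39^1 ≡ 39 (mod 61)
39^2 ≡ 39^2 = 1521 ≡ 57 (mod 61)
39^4 ≡ 57^2 = 3249 ≡ 16 (mod 61)
39^8 ≡ 16^2 = 256 ≡ 12 (mod 61)
39^16 ≡ 12^2 = 144 ≡ 22 (mod 61)
39^32 ≡ 22^2 = 484 ≡ 57 (mod 61)
39^64 ≡ 57^2 = 3249 ≡ 16 (mod 61)
39^128 ≡ 16^2 = 256 ≡ 12 (mod 61)
39^256 ≡ 12^2 = 144 ≡ 22 (mod 61)
39^512 ≡ 22^2 = 484 ≡ 57 (mod 61)
39^1024 ≡ 57^2 = 3249 ≡ 16 (mod 61)
39^2048 ≡ 16^2 = 256 ≡ 12 (mod 61)
39^2528 = 39^2048 * 39^256 * 39^128 * 39^64 * 39^32 ≡ 12 * 22 * 12 * 16 * 57 (mod 61).
Accumulate the product:
12 * 22 = 264 ≡ 20
20 * 12 = 240 ≡ 57
57 * 16 = 912 ≡ 58
58 * 57 = 3306 ≡ 12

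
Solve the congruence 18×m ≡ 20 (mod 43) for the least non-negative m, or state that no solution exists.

gcd(18, 43) = 1, so a unique solution mod 43 exists.
18⁻¹ ≡ 12 (mod 43).
m ≡ 12×20 ≡ 25 (mod 43).

25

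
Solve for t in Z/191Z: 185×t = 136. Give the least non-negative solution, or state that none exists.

gcd(185, 191) = 1, so a unique solution mod 191 exists.
185⁻¹ ≡ 159 (mod 191).
t ≡ 159×136 ≡ 41 (mod 191).

41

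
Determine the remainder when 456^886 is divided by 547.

318

Using repeated squaring:
456^1 ≡ 456 (mod 547)
456^2 ≡ 456^2 = 207936 ≡ 76 (mod 547)
456^4 ≡ 76^2 = 5776 ≡ 306 (mod 547)
456^8 ≡ 306^2 = 93636 ≡ 99 (mod 547)
456^16 ≡ 99^2 = 9801 ≡ 502 (mod 547)
456^32 ≡ 502^2 = 252004 ≡ 384 (mod 547)
456^64 ≡ 384^2 = 147456 ≡ 313 (mod 547)
456^128 ≡ 313^2 = 97969 ≡ 56 (mod 547)
456^256 ≡ 56^2 = 3136 ≡ 401 (mod 547)
456^512 ≡ 401^2 = 160801 ≡ 530 (mod 547)
456^886 = 456^512 · 456^256 · 456^64 · 456^32 · 456^16 · 456^4 · 456^2 ≡ 530 · 401 · 313 · 384 · 502 · 306 · 76 (mod 547).
Accumulate the product:
530 · 401 = 212530 ≡ 294
294 · 313 = 92022 ≡ 126
126 · 384 = 48384 ≡ 248
248 · 502 = 124496 ≡ 327
327 · 306 = 100062 ≡ 508
508 · 76 = 38608 ≡ 318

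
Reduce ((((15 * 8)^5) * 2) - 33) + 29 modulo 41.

2

15 * 8 = 120 ≡ 38 (mod 41)
(38)^5 ≡ 3 (mod 41)
3 * 2 = 6
6 - 33 = -27 ≡ 14 (mod 41)
14 + 29 = 43 ≡ 2 (mod 41)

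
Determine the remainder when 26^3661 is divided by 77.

26

By square-and-multiply:
26^1 ≡ 26 (mod 77)
26^2 ≡ 26^2 = 676 ≡ 60 (mod 77)
26^4 ≡ 60^2 = 3600 ≡ 58 (mod 77)
26^8 ≡ 58^2 = 3364 ≡ 53 (mod 77)
26^16 ≡ 53^2 = 2809 ≡ 37 (mod 77)
26^32 ≡ 37^2 = 1369 ≡ 60 (mod 77)
26^64 ≡ 60^2 = 3600 ≡ 58 (mod 77)
26^128 ≡ 58^2 = 3364 ≡ 53 (mod 77)
26^256 ≡ 53^2 = 2809 ≡ 37 (mod 77)
26^512 ≡ 37^2 = 1369 ≡ 60 (mod 77)
26^1024 ≡ 60^2 = 3600 ≡ 58 (mod 77)
26^2048 ≡ 58^2 = 3364 ≡ 53 (mod 77)
26^3661 = 26^2048 * 26^1024 * 26^512 * 26^64 * 26^8 * 26^4 * 26^1 ≡ 53 * 58 * 60 * 58 * 53 * 58 * 26 (mod 77).
Accumulate the product:
53 * 58 = 3074 ≡ 71
71 * 60 = 4260 ≡ 25
25 * 58 = 1450 ≡ 64
64 * 53 = 3392 ≡ 4
4 * 58 = 232 ≡ 1
1 * 26 = 26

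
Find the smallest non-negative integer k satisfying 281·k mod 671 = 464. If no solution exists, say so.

gcd(281, 671) = 1, so a unique solution mod 671 exists.
281⁻¹ ≡ 277 (mod 671).
k ≡ 277·464 ≡ 367 (mod 671).

367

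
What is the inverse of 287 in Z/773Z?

By the extended Euclidean algorithm:
773 = 2*287 + 199
287 = 1*199 + 88
199 = 2*88 + 23
88 = 3*23 + 19
23 = 1*19 + 4
19 = 4*4 + 3
4 = 1*3 + 1
3 = 3*1 + 0
gcd(287, 773) = 1, so the inverse exists.
Back-substitute for 1:
1 = 1*4 − 1*3
  = −1*19 + 5*4
  = 5*23 − 6*19
  = −6*88 + 23*23
  = 23*199 − 52*88
  = −52*287 + 75*199
  = 75*773 − 202*287
So 287⁻¹ ≡ −202 ≡ 571 (mod 773).

571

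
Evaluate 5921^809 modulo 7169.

397

Using repeated squaring:
809 in binary is 1100101001, i.e. 809 = 512 + 256 + 32 + 8 + 1.
5921^1 ≡ 5921 (mod 7169)
5921^2 ≡ 5921^2 = 35058241 ≡ 1831 (mod 7169)
5921^4 ≡ 1831^2 = 3352561 ≡ 4638 (mod 7169)
5921^8 ≡ 4638^2 = 21511044 ≡ 4044 (mod 7169)
5921^16 ≡ 4044^2 = 16353936 ≡ 1447 (mod 7169)
5921^32 ≡ 1447^2 = 2093809 ≡ 461 (mod 7169)
5921^64 ≡ 461^2 = 212521 ≡ 4620 (mod 7169)
5921^128 ≡ 4620^2 = 21344400 ≡ 2287 (mod 7169)
5921^256 ≡ 2287^2 = 5230369 ≡ 4168 (mod 7169)
5921^512 ≡ 4168^2 = 17372224 ≡ 1737 (mod 7169)
5921^809 = 5921^512 · 5921^256 · 5921^32 · 5921^8 · 5921^1 ≡ 1737 · 4168 · 461 · 4044 · 5921 (mod 7169).
Accumulate the product:
1737 · 4168 = 7239816 ≡ 6295
6295 · 461 = 2901995 ≡ 5719
5719 · 4044 = 23127636 ≡ 442
442 · 5921 = 2617082 ≡ 397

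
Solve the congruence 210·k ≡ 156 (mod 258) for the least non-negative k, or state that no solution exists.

29

gcd(210, 258) = 6, and 6 | 156, so solutions exist.
Divide through by 6: 35·k = 26 (mod 43).
35⁻¹ ≡ 16 (mod 43).
k ≡ 16·26 ≡ 29 (mod 43).
The smallest non-negative solution is k = 29.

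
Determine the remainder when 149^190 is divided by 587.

581

By square-and-multiply:
149^1 ≡ 149 (mod 587)
149^2 ≡ 149^2 = 22201 ≡ 482 (mod 587)
149^4 ≡ 482^2 = 232324 ≡ 459 (mod 587)
149^8 ≡ 459^2 = 210681 ≡ 535 (mod 587)
149^16 ≡ 535^2 = 286225 ≡ 356 (mod 587)
149^32 ≡ 356^2 = 126736 ≡ 531 (mod 587)
149^64 ≡ 531^2 = 281961 ≡ 201 (mod 587)
149^128 ≡ 201^2 = 40401 ≡ 485 (mod 587)
149^190 = 149^128 × 149^32 × 149^16 × 149^8 × 149^4 × 149^2 ≡ 485 × 531 × 356 × 535 × 459 × 482 (mod 587).
Accumulate the product:
485 × 531 = 257535 ≡ 429
429 × 356 = 152724 ≡ 104
104 × 535 = 55640 ≡ 462
462 × 459 = 212058 ≡ 151
151 × 482 = 72782 ≡ 581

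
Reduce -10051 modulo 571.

227

-10051 = -18*571 + 227, so -10051 ≡ 227 (mod 571).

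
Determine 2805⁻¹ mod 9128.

Apply the Euclidean algorithm and back-substitute:
9128 = 3·2805 + 713
2805 = 3·713 + 666
713 = 1·666 + 47
666 = 14·47 + 8
47 = 5·8 + 7
8 = 1·7 + 1
7 = 7·1 + 0
gcd(2805, 9128) = 1, so the inverse exists.
Back-substitute for 1:
1 = 1·8 − 1·7
  = −1·47 + 6·8
  = 6·666 − 85·47
  = −85·713 + 91·666
  = 91·2805 − 358·713
  = −358·9128 + 1165·2805
So 2805⁻¹ ≡ 1165 (mod 9128).

1165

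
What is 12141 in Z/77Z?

12141 = 157×77 + 52, so 12141 ≡ 52 (mod 77).

52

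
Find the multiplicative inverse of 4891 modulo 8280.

8280 = 1*4891 + 3389
4891 = 1*3389 + 1502
3389 = 2*1502 + 385
1502 = 3*385 + 347
385 = 1*347 + 38
347 = 9*38 + 5
38 = 7*5 + 3
5 = 1*3 + 2
3 = 1*2 + 1
2 = 2*1 + 0
gcd(4891, 8280) = 1, so the inverse exists.
Back-substitute for 1:
1 = 1*3 − 1*2
  = −1*5 + 2*3
  = 2*38 − 15*5
  = −15*347 + 137*38
  = 137*385 − 152*347
  = −152*1502 + 593*385
  = 593*3389 − 1338*1502
  = −1338*4891 + 1931*3389
  = 1931*8280 − 3269*4891
So 4891⁻¹ ≡ −3269 ≡ 5011 (mod 8280).

5011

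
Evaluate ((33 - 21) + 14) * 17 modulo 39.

33 - 21 = 12
12 + 14 = 26
26 * 17 = 442 ≡ 13 (mod 39)

13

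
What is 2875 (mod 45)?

2875 = 63*45 + 40, so 2875 ≡ 40 (mod 45).

40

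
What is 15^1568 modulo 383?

57

Using repeated squaring:
1568 in binary is 11000100000, i.e. 1568 = 1024 + 512 + 32.
15^1 ≡ 15 (mod 383)
15^2 ≡ 15^2 = 225 (mod 383)
15^4 ≡ 225^2 = 50625 ≡ 69 (mod 383)
15^8 ≡ 69^2 = 4761 ≡ 165 (mod 383)
15^16 ≡ 165^2 = 27225 ≡ 32 (mod 383)
15^32 ≡ 32^2 = 1024 ≡ 258 (mod 383)
15^64 ≡ 258^2 = 66564 ≡ 305 (mod 383)
15^128 ≡ 305^2 = 93025 ≡ 339 (mod 383)
15^256 ≡ 339^2 = 114921 ≡ 21 (mod 383)
15^512 ≡ 21^2 = 441 ≡ 58 (mod 383)
15^1024 ≡ 58^2 = 3364 ≡ 300 (mod 383)
15^1568 = 15^1024 * 15^512 * 15^32 ≡ 300 * 58 * 258 (mod 383).
Accumulate the product:
300 * 58 = 17400 ≡ 165
165 * 258 = 42570 ≡ 57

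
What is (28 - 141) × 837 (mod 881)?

567

28 - 141 = -113 ≡ 768 (mod 881)
768 × 837 = 642816 ≡ 567 (mod 881)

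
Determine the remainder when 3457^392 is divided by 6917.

By square-and-multiply:
3457^1 ≡ 3457 (mod 6917)
3457^2 ≡ 3457^2 = 11950849 ≡ 5190 (mod 6917)
3457^4 ≡ 5190^2 = 26936100 ≡ 1302 (mod 6917)
3457^8 ≡ 1302^2 = 1695204 ≡ 539 (mod 6917)
3457^16 ≡ 539^2 = 290521 ≡ 7 (mod 6917)
3457^32 ≡ 7^2 = 49 (mod 6917)
3457^64 ≡ 49^2 = 2401 (mod 6917)
3457^128 ≡ 2401^2 = 5764801 ≡ 2940 (mod 6917)
3457^256 ≡ 2940^2 = 8643600 ≡ 4267 (mod 6917)
3457^392 = 3457^256 × 3457^128 × 3457^8 ≡ 4267 × 2940 × 539 (mod 6917).
Accumulate the product:
4267 × 2940 = 12544980 ≡ 4459
4459 × 539 = 2403401 ≡ 3202

3202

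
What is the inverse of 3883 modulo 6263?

By the extended Euclidean algorithm:
6263 = 1·3883 + 2380
3883 = 1·2380 + 1503
2380 = 1·1503 + 877
1503 = 1·877 + 626
877 = 1·626 + 251
626 = 2·251 + 124
251 = 2·124 + 3
124 = 41·3 + 1
3 = 3·1 + 0
gcd(3883, 6263) = 1, so the inverse exists.
Bézout: 1 = −1284·6263 + 2071·3883.
So 3883⁻¹ ≡ 2071 (mod 6263).

2071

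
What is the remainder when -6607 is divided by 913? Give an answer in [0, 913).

697

-6607 = -8·913 + 697, so -6607 ≡ 697 (mod 913).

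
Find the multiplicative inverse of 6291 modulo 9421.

Apply the Euclidean algorithm and back-substitute:
9421 = 1×6291 + 3130
6291 = 2×3130 + 31
3130 = 100×31 + 30
31 = 1×30 + 1
30 = 30×1 + 0
gcd(6291, 9421) = 1, so the inverse exists.
Bézout: 1 = −203×9421 + 304×6291.
So 6291⁻¹ ≡ 304 (mod 9421).

304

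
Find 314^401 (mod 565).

154

Using repeated squaring:
314^1 ≡ 314 (mod 565)
314^2 ≡ 314^2 = 98596 ≡ 286 (mod 565)
314^4 ≡ 286^2 = 81796 ≡ 436 (mod 565)
314^8 ≡ 436^2 = 190096 ≡ 256 (mod 565)
314^16 ≡ 256^2 = 65536 ≡ 561 (mod 565)
314^32 ≡ 561^2 = 314721 ≡ 16 (mod 565)
314^64 ≡ 16^2 = 256 (mod 565)
314^128 ≡ 256^2 = 65536 ≡ 561 (mod 565)
314^256 ≡ 561^2 = 314721 ≡ 16 (mod 565)
314^401 = 314^256 × 314^128 × 314^16 × 314^1 ≡ 16 × 561 × 561 × 314 (mod 565).
Accumulate the product:
16 × 561 = 8976 ≡ 501
501 × 561 = 281061 ≡ 256
256 × 314 = 80384 ≡ 154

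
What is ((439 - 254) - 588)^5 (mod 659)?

246

439 - 254 = 185
185 - 588 = -403 ≡ 256 (mod 659)
(256)^5 ≡ 246 (mod 659)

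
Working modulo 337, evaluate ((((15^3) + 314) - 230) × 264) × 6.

(15)^3 ≡ 5 (mod 337)
5 + 314 = 319
319 - 230 = 89
89 × 264 = 23496 ≡ 243 (mod 337)
243 × 6 = 1458 ≡ 110 (mod 337)

110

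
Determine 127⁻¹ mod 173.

Run the extended Euclidean algorithm:
173 = 1*127 + 46
127 = 2*46 + 35
46 = 1*35 + 11
35 = 3*11 + 2
11 = 5*2 + 1
2 = 2*1 + 0
gcd(127, 173) = 1, so the inverse exists.
Back-substitute for 1:
1 = 1*11 − 5*2
  = −5*35 + 16*11
  = 16*46 − 21*35
  = −21*127 + 58*46
  = 58*173 − 79*127
So 127⁻¹ ≡ −79 ≡ 94 (mod 173).

94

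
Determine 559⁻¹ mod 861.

861 = 1*559 + 302
559 = 1*302 + 257
302 = 1*257 + 45
257 = 5*45 + 32
45 = 1*32 + 13
32 = 2*13 + 6
13 = 2*6 + 1
6 = 6*1 + 0
gcd(559, 861) = 1, so the inverse exists.
Back-substitute for 1:
1 = 1*13 − 2*6
  = −2*32 + 5*13
  = 5*45 − 7*32
  = −7*257 + 40*45
  = 40*302 − 47*257
  = −47*559 + 87*302
  = 87*861 − 134*559
So 559⁻¹ ≡ −134 ≡ 727 (mod 861).

727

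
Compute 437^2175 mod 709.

131

2175 in binary is 100001111111, i.e. 2175 = 2048 + 64 + 32 + 16 + 8 + 4 + 2 + 1.
437^1 ≡ 437 (mod 709)
437^2 ≡ 437^2 = 190969 ≡ 248 (mod 709)
437^4 ≡ 248^2 = 61504 ≡ 530 (mod 709)
437^8 ≡ 530^2 = 280900 ≡ 136 (mod 709)
437^16 ≡ 136^2 = 18496 ≡ 62 (mod 709)
437^32 ≡ 62^2 = 3844 ≡ 299 (mod 709)
437^64 ≡ 299^2 = 89401 ≡ 67 (mod 709)
437^128 ≡ 67^2 = 4489 ≡ 235 (mod 709)
437^256 ≡ 235^2 = 55225 ≡ 632 (mod 709)
437^512 ≡ 632^2 = 399424 ≡ 257 (mod 709)
437^1024 ≡ 257^2 = 66049 ≡ 112 (mod 709)
437^2048 ≡ 112^2 = 12544 ≡ 491 (mod 709)
437^2175 = 437^2048 · 437^64 · 437^32 · 437^16 · 437^8 · 437^4 · 437^2 · 437^1 ≡ 491 · 67 · 299 · 62 · 136 · 530 · 248 · 437 (mod 709).
Accumulate the product:
491 · 67 = 32897 ≡ 283
283 · 299 = 84617 ≡ 246
246 · 62 = 15252 ≡ 363
363 · 136 = 49368 ≡ 447
447 · 530 = 236910 ≡ 104
104 · 248 = 25792 ≡ 268
268 · 437 = 117116 ≡ 131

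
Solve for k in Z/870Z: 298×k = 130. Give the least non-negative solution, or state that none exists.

gcd(298, 870) = 2, and 2 | 130, so solutions exist.
Divide through by 2: 149×k ≡ 65 (mod 435).
149⁻¹ ≡ 254 (mod 435).
k ≡ 254×65 ≡ 415 (mod 435).
The smallest non-negative solution is k = 415.

415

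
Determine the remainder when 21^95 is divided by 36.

9

Using repeated squaring:
95 in binary is 1011111, i.e. 95 = 64 + 16 + 8 + 4 + 2 + 1.
21^1 ≡ 21 (mod 36)
21^2 ≡ 21^2 = 441 ≡ 9 (mod 36)
21^4 ≡ 9^2 = 81 ≡ 9 (mod 36)
21^8 ≡ 9^2 = 81 ≡ 9 (mod 36)
21^16 ≡ 9^2 = 81 ≡ 9 (mod 36)
21^32 ≡ 9^2 = 81 ≡ 9 (mod 36)
21^64 ≡ 9^2 = 81 ≡ 9 (mod 36)
21^95 = 21^64 × 21^16 × 21^8 × 21^4 × 21^2 × 21^1 ≡ 9 × 9 × 9 × 9 × 9 × 21 (mod 36).
Accumulate the product:
9 × 9 = 81 ≡ 9
9 × 9 = 81 ≡ 9
9 × 9 = 81 ≡ 9
9 × 9 = 81 ≡ 9
9 × 21 = 189 ≡ 9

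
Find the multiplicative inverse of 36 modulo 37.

36

By the extended Euclidean algorithm:
37 = 1*36 + 1
36 = 36*1 + 0
gcd(36, 37) = 1, so the inverse exists.
Bézout: 1 = 1*37 − 1*36.
So 36⁻¹ ≡ −1 ≡ 36 (mod 37).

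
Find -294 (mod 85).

46

-294 = -4·85 + 46, so -294 ≡ 46 (mod 85).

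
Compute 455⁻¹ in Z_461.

461 = 1*455 + 6
455 = 75*6 + 5
6 = 1*5 + 1
5 = 5*1 + 0
gcd(455, 461) = 1, so the inverse exists.
Bézout: 1 = 76*461 − 77*455.
So 455⁻¹ ≡ −77 ≡ 384 (mod 461).

384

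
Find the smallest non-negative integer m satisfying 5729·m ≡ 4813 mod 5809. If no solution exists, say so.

5531

gcd(5729, 5809) = 1, so a unique solution mod 5809 exists.
5729⁻¹ ≡ 3558 (mod 5809).
m ≡ 3558·4813 ≡ 5531 (mod 5809).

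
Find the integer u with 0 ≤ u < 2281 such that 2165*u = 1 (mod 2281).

2281 = 1×2165 + 116
2165 = 18×116 + 77
116 = 1×77 + 39
77 = 1×39 + 38
39 = 1×38 + 1
38 = 38×1 + 0
gcd(2165, 2281) = 1, so the inverse exists.
Back-substitute for 1:
1 = 1×39 − 1×38
  = −1×77 + 2×39
  = 2×116 − 3×77
  = −3×2165 + 56×116
  = 56×2281 − 59×2165
So 2165⁻¹ ≡ −59 ≡ 2222 (mod 2281).

2222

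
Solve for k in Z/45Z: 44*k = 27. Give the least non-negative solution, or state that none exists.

gcd(44, 45) = 1, so a unique solution mod 45 exists.
44⁻¹ ≡ 44 (mod 45).
k ≡ 44*27 ≡ 18 (mod 45).

18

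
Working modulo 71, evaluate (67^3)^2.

(67)^3 ≡ 7 (mod 71)
(7)^2 ≡ 49 (mod 71)

49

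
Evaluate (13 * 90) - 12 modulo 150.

108

13 * 90 = 1170 ≡ 120 (mod 150)
120 - 12 = 108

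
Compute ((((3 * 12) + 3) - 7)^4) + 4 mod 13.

3 * 12 = 36 ≡ 10 (mod 13)
10 + 3 = 13 ≡ 0 (mod 13)
0 - 7 = -7 ≡ 6 (mod 13)
(6)^4 ≡ 9 (mod 13)
9 + 4 = 13 ≡ 0 (mod 13)

0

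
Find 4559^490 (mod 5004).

3217

490 in binary is 111101010, i.e. 490 = 256 + 128 + 64 + 32 + 8 + 2.
4559^1 ≡ 4559 (mod 5004)
4559^2 ≡ 4559^2 = 20784481 ≡ 2869 (mod 5004)
4559^4 ≡ 2869^2 = 8231161 ≡ 4585 (mod 5004)
4559^8 ≡ 4585^2 = 21022225 ≡ 421 (mod 5004)
4559^16 ≡ 421^2 = 177241 ≡ 2101 (mod 5004)
4559^32 ≡ 2101^2 = 4414201 ≡ 673 (mod 5004)
4559^64 ≡ 673^2 = 452929 ≡ 2569 (mod 5004)
4559^128 ≡ 2569^2 = 6599761 ≡ 4489 (mod 5004)
4559^256 ≡ 4489^2 = 20151121 ≡ 13 (mod 5004)
4559^490 = 4559^256 × 4559^128 × 4559^64 × 4559^32 × 4559^8 × 4559^2 ≡ 13 × 4489 × 2569 × 673 × 421 × 2869 (mod 5004).
Accumulate the product:
13 × 4489 = 58357 ≡ 3313
3313 × 2569 = 8511097 ≡ 4297
4297 × 673 = 2891881 ≡ 4573
4573 × 421 = 1925233 ≡ 3697
3697 × 2869 = 10606693 ≡ 3217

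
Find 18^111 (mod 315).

111 in binary is 1101111, i.e. 111 = 64 + 32 + 8 + 4 + 2 + 1.
18^1 ≡ 18 (mod 315)
18^2 ≡ 18^2 = 324 ≡ 9 (mod 315)
18^4 ≡ 9^2 = 81 (mod 315)
18^8 ≡ 81^2 = 6561 ≡ 261 (mod 315)
18^16 ≡ 261^2 = 68121 ≡ 81 (mod 315)
18^32 ≡ 81^2 = 6561 ≡ 261 (mod 315)
18^64 ≡ 261^2 = 68121 ≡ 81 (mod 315)
18^111 = 18^64 · 18^32 · 18^8 · 18^4 · 18^2 · 18^1 ≡ 81 · 261 · 261 · 81 · 9 · 18 (mod 315).
Accumulate the product:
81 · 261 = 21141 ≡ 36
36 · 261 = 9396 ≡ 261
261 · 81 = 21141 ≡ 36
36 · 9 = 324 ≡ 9
9 · 18 = 162

162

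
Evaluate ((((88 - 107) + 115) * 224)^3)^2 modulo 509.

88 - 107 = -19 ≡ 490 (mod 509)
490 + 115 = 605 ≡ 96 (mod 509)
96 * 224 = 21504 ≡ 126 (mod 509)
(126)^3 ≡ 6 (mod 509)
(6)^2 ≡ 36 (mod 509)

36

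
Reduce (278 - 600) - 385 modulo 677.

278 - 600 = -322 ≡ 355 (mod 677)
355 - 385 = -30 ≡ 647 (mod 677)

647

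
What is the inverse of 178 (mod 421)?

By the extended Euclidean algorithm:
421 = 2·178 + 65
178 = 2·65 + 48
65 = 1·48 + 17
48 = 2·17 + 14
17 = 1·14 + 3
14 = 4·3 + 2
3 = 1·2 + 1
2 = 2·1 + 0
gcd(178, 421) = 1, so the inverse exists.
Back-substitute for 1:
1 = 1·3 − 1·2
  = −1·14 + 5·3
  = 5·17 − 6·14
  = −6·48 + 17·17
  = 17·65 − 23·48
  = −23·178 + 63·65
  = 63·421 − 149·178
So 178⁻¹ ≡ −149 ≡ 272 (mod 421).

272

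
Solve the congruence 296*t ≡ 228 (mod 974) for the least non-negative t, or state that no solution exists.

60

gcd(296, 974) = 2, and 2 | 228, so solutions exist.
Divide through by 2: 148*t ≡ 114 mod 487.
148⁻¹ ≡ 385 (mod 487).
t ≡ 385*114 ≡ 60 (mod 487).
The smallest non-negative solution is t = 60.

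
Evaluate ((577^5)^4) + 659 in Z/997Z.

204

(577)^5 ≡ 362 (mod 997)
(362)^4 ≡ 542 (mod 997)
542 + 659 = 1201 ≡ 204 (mod 997)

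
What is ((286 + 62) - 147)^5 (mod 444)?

286 + 62 = 348
348 - 147 = 201
(201)^5 ≡ 33 (mod 444)

33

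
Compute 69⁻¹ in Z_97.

45

Run the extended Euclidean algorithm:
97 = 1×69 + 28
69 = 2×28 + 13
28 = 2×13 + 2
13 = 6×2 + 1
2 = 2×1 + 0
gcd(69, 97) = 1, so the inverse exists.
Back-substitute for 1:
1 = 1×13 − 6×2
  = −6×28 + 13×13
  = 13×69 − 32×28
  = −32×97 + 45×69
So 69⁻¹ ≡ 45 (mod 97).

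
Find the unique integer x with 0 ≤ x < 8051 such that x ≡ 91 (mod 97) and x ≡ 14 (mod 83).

3583

97⁻¹ mod 83: 97×6 ≡ 1 (mod 83), so 97⁻¹ ≡ 6.
x = 91 + 97×((14 − 91)×6 mod 83) = 91 + 97×36 = 3583.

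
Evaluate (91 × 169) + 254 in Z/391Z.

91 × 169 = 15379 ≡ 130 (mod 391)
130 + 254 = 384

384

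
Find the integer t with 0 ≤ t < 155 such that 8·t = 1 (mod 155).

97

155 = 19·8 + 3
8 = 2·3 + 2
3 = 1·2 + 1
2 = 2·1 + 0
gcd(8, 155) = 1, so the inverse exists.
Bézout: 1 = 3·155 − 58·8.
So 8⁻¹ ≡ −58 ≡ 97 (mod 155).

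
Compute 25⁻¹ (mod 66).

Apply the Euclidean algorithm and back-substitute:
66 = 2·25 + 16
25 = 1·16 + 9
16 = 1·9 + 7
9 = 1·7 + 2
7 = 3·2 + 1
2 = 2·1 + 0
gcd(25, 66) = 1, so the inverse exists.
Bézout: 1 = 11·66 − 29·25.
So 25⁻¹ ≡ −29 ≡ 37 (mod 66).

37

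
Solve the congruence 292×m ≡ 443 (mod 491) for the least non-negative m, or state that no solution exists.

94

gcd(292, 491) = 1, so a unique solution mod 491 exists.
292⁻¹ ≡ 264 (mod 491).
m ≡ 264×443 ≡ 94 (mod 491).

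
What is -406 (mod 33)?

23

-406 = -13·33 + 23, so -406 ≡ 23 (mod 33).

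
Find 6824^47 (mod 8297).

4810

By square-and-multiply:
6824^1 ≡ 6824 (mod 8297)
6824^2 ≡ 6824^2 = 46566976 ≡ 4212 (mod 8297)
6824^4 ≡ 4212^2 = 17740944 ≡ 1958 (mod 8297)
6824^8 ≡ 1958^2 = 3833764 ≡ 550 (mod 8297)
6824^16 ≡ 550^2 = 302500 ≡ 3808 (mod 8297)
6824^32 ≡ 3808^2 = 14500864 ≡ 6005 (mod 8297)
6824^47 = 6824^32 · 6824^8 · 6824^4 · 6824^2 · 6824^1 ≡ 6005 · 550 · 1958 · 4212 · 6824 (mod 8297).
Accumulate the product:
6005 · 550 = 3302750 ≡ 544
544 · 1958 = 1065152 ≡ 3136
3136 · 4212 = 13208832 ≡ 8
8 · 6824 = 54592 ≡ 4810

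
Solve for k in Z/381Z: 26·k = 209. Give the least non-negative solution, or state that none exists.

52

gcd(26, 381) = 1, so a unique solution mod 381 exists.
26⁻¹ ≡ 44 (mod 381).
k ≡ 44·209 ≡ 52 (mod 381).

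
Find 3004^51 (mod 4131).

Compute successive squares:
3004^1 ≡ 3004 (mod 4131)
3004^2 ≡ 3004^2 = 9024016 ≡ 1912 (mod 4131)
3004^4 ≡ 1912^2 = 3655744 ≡ 3940 (mod 4131)
3004^8 ≡ 3940^2 = 15523600 ≡ 3433 (mod 4131)
3004^16 ≡ 3433^2 = 11785489 ≡ 3877 (mod 4131)
3004^32 ≡ 3877^2 = 15031129 ≡ 2551 (mod 4131)
3004^51 = 3004^32 · 3004^16 · 3004^2 · 3004^1 ≡ 2551 · 3877 · 1912 · 3004 (mod 4131).
Accumulate the product:
2551 · 3877 = 9890227 ≡ 613
613 · 1912 = 1172056 ≡ 2983
2983 · 3004 = 8960932 ≡ 793

793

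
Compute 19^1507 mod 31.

1507 in binary is 10111100011, i.e. 1507 = 1024 + 256 + 128 + 64 + 32 + 2 + 1.
19^1 ≡ 19 (mod 31)
19^2 ≡ 19^2 = 361 ≡ 20 (mod 31)
19^4 ≡ 20^2 = 400 ≡ 28 (mod 31)
19^8 ≡ 28^2 = 784 ≡ 9 (mod 31)
19^16 ≡ 9^2 = 81 ≡ 19 (mod 31)
19^32 ≡ 19^2 = 361 ≡ 20 (mod 31)
19^64 ≡ 20^2 = 400 ≡ 28 (mod 31)
19^128 ≡ 28^2 = 784 ≡ 9 (mod 31)
19^256 ≡ 9^2 = 81 ≡ 19 (mod 31)
19^512 ≡ 19^2 = 361 ≡ 20 (mod 31)
19^1024 ≡ 20^2 = 400 ≡ 28 (mod 31)
19^1507 = 19^1024 × 19^256 × 19^128 × 19^64 × 19^32 × 19^2 × 19^1 ≡ 28 × 19 × 9 × 28 × 20 × 20 × 19 (mod 31).
Accumulate the product:
28 × 19 = 532 ≡ 5
5 × 9 = 45 ≡ 14
14 × 28 = 392 ≡ 20
20 × 20 = 400 ≡ 28
28 × 20 = 560 ≡ 2
2 × 19 = 38 ≡ 7

7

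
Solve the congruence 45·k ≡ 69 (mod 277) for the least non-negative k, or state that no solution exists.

20

gcd(45, 277) = 1, so a unique solution mod 277 exists.
45⁻¹ ≡ 197 (mod 277).
k ≡ 197·69 ≡ 20 (mod 277).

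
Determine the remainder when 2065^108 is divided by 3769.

Using repeated squaring:
108 in binary is 1101100, i.e. 108 = 64 + 32 + 8 + 4.
2065^1 ≡ 2065 (mod 3769)
2065^2 ≡ 2065^2 = 4264225 ≡ 1486 (mod 3769)
2065^4 ≡ 1486^2 = 2208196 ≡ 3331 (mod 3769)
2065^8 ≡ 3331^2 = 11095561 ≡ 3394 (mod 3769)
2065^16 ≡ 3394^2 = 11519236 ≡ 1172 (mod 3769)
2065^32 ≡ 1172^2 = 1373584 ≡ 1668 (mod 3769)
2065^64 ≡ 1668^2 = 2782224 ≡ 702 (mod 3769)
2065^108 = 2065^64 · 2065^32 · 2065^8 · 2065^4 ≡ 702 · 1668 · 3394 · 3331 (mod 3769).
Accumulate the product:
702 · 1668 = 1170936 ≡ 2546
2546 · 3394 = 8641124 ≡ 2576
2576 · 3331 = 8580656 ≡ 2412

2412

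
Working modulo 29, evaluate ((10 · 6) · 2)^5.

10 · 6 = 60 ≡ 2 (mod 29)
2 · 2 = 4
(4)^5 ≡ 9 (mod 29)

9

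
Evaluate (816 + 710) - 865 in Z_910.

661

816 + 710 = 1526 ≡ 616 (mod 910)
616 - 865 = -249 ≡ 661 (mod 910)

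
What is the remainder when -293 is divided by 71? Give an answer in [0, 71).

62

-293 = -5*71 + 62, so -293 ≡ 62 (mod 71).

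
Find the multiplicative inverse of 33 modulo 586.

515

586 = 17·33 + 25
33 = 1·25 + 8
25 = 3·8 + 1
8 = 8·1 + 0
gcd(33, 586) = 1, so the inverse exists.
Back-substitute for 1:
1 = 1·25 − 3·8
  = −3·33 + 4·25
  = 4·586 − 71·33
So 33⁻¹ ≡ −71 ≡ 515 (mod 586).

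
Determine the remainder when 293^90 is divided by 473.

By square-and-multiply:
293^1 ≡ 293 (mod 473)
293^2 ≡ 293^2 = 85849 ≡ 236 (mod 473)
293^4 ≡ 236^2 = 55696 ≡ 355 (mod 473)
293^8 ≡ 355^2 = 126025 ≡ 207 (mod 473)
293^16 ≡ 207^2 = 42849 ≡ 279 (mod 473)
293^32 ≡ 279^2 = 77841 ≡ 269 (mod 473)
293^64 ≡ 269^2 = 72361 ≡ 465 (mod 473)
293^90 = 293^64 · 293^16 · 293^8 · 293^2 ≡ 465 · 279 · 207 · 236 (mod 473).
Accumulate the product:
465 · 279 = 129735 ≡ 133
133 · 207 = 27531 ≡ 97
97 · 236 = 22892 ≡ 188

188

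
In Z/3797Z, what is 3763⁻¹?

335

By the extended Euclidean algorithm:
3797 = 1*3763 + 34
3763 = 110*34 + 23
34 = 1*23 + 11
23 = 2*11 + 1
11 = 11*1 + 0
gcd(3763, 3797) = 1, so the inverse exists.
Back-substitute for 1:
1 = 1*23 − 2*11
  = −2*34 + 3*23
  = 3*3763 − 332*34
  = −332*3797 + 335*3763
So 3763⁻¹ ≡ 335 (mod 3797).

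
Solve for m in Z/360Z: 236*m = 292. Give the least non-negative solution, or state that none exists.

gcd(236, 360) = 4, and 4 | 292, so solutions exist.
Divide through by 4: 59*m ≡ 73 mod 90.
59⁻¹ ≡ 29 (mod 90).
m ≡ 29*73 ≡ 47 (mod 90).
The smallest non-negative solution is m = 47.

47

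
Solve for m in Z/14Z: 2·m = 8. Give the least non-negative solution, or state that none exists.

gcd(2, 14) = 2, and 2 | 8, so solutions exist.
Divide through by 2: 1·m = 4 (mod 7).
1⁻¹ ≡ 1 (mod 7).
m ≡ 1·4 ≡ 4 (mod 7).
The smallest non-negative solution is m = 4.

4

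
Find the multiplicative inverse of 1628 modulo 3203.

2780

Apply the Euclidean algorithm and back-substitute:
3203 = 1*1628 + 1575
1628 = 1*1575 + 53
1575 = 29*53 + 38
53 = 1*38 + 15
38 = 2*15 + 8
15 = 1*8 + 7
8 = 1*7 + 1
7 = 7*1 + 0
gcd(1628, 3203) = 1, so the inverse exists.
Bézout: 1 = 215*3203 − 423*1628.
So 1628⁻¹ ≡ −423 ≡ 2780 (mod 3203).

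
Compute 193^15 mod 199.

8

15 in binary is 1111, i.e. 15 = 8 + 4 + 2 + 1.
193^1 ≡ 193 (mod 199)
193^2 ≡ 193^2 = 37249 ≡ 36 (mod 199)
193^4 ≡ 36^2 = 1296 ≡ 102 (mod 199)
193^8 ≡ 102^2 = 10404 ≡ 56 (mod 199)
193^15 = 193^8 · 193^4 · 193^2 · 193^1 ≡ 56 · 102 · 36 · 193 (mod 199).
Accumulate the product:
56 · 102 = 5712 ≡ 140
140 · 36 = 5040 ≡ 65
65 · 193 = 12545 ≡ 8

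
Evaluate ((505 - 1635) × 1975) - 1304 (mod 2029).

505 - 1635 = -1130 ≡ 899 (mod 2029)
899 × 1975 = 1775525 ≡ 150 (mod 2029)
150 - 1304 = -1154 ≡ 875 (mod 2029)

875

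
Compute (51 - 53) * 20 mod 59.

51 - 53 = -2 ≡ 57 (mod 59)
57 * 20 = 1140 ≡ 19 (mod 59)

19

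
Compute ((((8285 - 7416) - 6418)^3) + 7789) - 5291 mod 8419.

1761

8285 - 7416 = 869
869 - 6418 = -5549 ≡ 2870 (mod 8419)
(2870)^3 ≡ 7682 (mod 8419)
7682 + 7789 = 15471 ≡ 7052 (mod 8419)
7052 - 5291 = 1761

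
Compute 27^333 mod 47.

17

By square-and-multiply:
333 in binary is 101001101, i.e. 333 = 256 + 64 + 8 + 4 + 1.
27^1 ≡ 27 (mod 47)
27^2 ≡ 27^2 = 729 ≡ 24 (mod 47)
27^4 ≡ 24^2 = 576 ≡ 12 (mod 47)
27^8 ≡ 12^2 = 144 ≡ 3 (mod 47)
27^16 ≡ 3^2 = 9 (mod 47)
27^32 ≡ 9^2 = 81 ≡ 34 (mod 47)
27^64 ≡ 34^2 = 1156 ≡ 28 (mod 47)
27^128 ≡ 28^2 = 784 ≡ 32 (mod 47)
27^256 ≡ 32^2 = 1024 ≡ 37 (mod 47)
27^333 = 27^256 · 27^64 · 27^8 · 27^4 · 27^1 ≡ 37 · 28 · 3 · 12 · 27 (mod 47).
Accumulate the product:
37 · 28 = 1036 ≡ 2
2 · 3 = 6
6 · 12 = 72 ≡ 25
25 · 27 = 675 ≡ 17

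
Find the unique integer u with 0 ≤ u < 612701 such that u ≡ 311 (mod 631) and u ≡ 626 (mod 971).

631⁻¹ mod 971: 631·317 ≡ 1 (mod 971), so 631⁻¹ ≡ 317.
u = 311 + 631·((626 − 311)·317 mod 971) = 311 + 631·813 = 513314.
Check: 513314 mod 631 = 311, 513314 mod 971 = 626. ✓

513314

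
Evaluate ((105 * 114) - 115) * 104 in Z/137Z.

57

105 * 114 = 11970 ≡ 51 (mod 137)
51 - 115 = -64 ≡ 73 (mod 137)
73 * 104 = 7592 ≡ 57 (mod 137)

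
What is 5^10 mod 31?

5

10 in binary is 1010, i.e. 10 = 8 + 2.
5^1 ≡ 5 (mod 31)
5^2 ≡ 5^2 = 25 (mod 31)
5^4 ≡ 25^2 = 625 ≡ 5 (mod 31)
5^8 ≡ 5^2 = 25 (mod 31)
5^10 = 5^8 * 5^2 ≡ 25 * 25 (mod 31).
25 * 25 = 625 ≡ 5 (mod 31).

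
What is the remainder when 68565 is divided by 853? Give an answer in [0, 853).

68565 = 80×853 + 325, so 68565 ≡ 325 (mod 853).

325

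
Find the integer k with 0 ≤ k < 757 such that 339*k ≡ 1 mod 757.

527

By the extended Euclidean algorithm:
757 = 2·339 + 79
339 = 4·79 + 23
79 = 3·23 + 10
23 = 2·10 + 3
10 = 3·3 + 1
3 = 3·1 + 0
gcd(339, 757) = 1, so the inverse exists.
Bézout: 1 = 103·757 − 230·339.
So 339⁻¹ ≡ −230 ≡ 527 (mod 757).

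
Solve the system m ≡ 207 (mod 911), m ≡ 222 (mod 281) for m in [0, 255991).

911⁻¹ mod 281: 911×62 ≡ 1 (mod 281), so 911⁻¹ ≡ 62.
m = 207 + 911×((222 − 207)×62 mod 281) = 207 + 911×87 = 79464.
Check: 79464 mod 911 = 207, 79464 mod 281 = 222. ✓

79464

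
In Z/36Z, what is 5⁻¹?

29

36 = 7*5 + 1
5 = 5*1 + 0
gcd(5, 36) = 1, so the inverse exists.
Back-substitute for 1:
1 = 1*36 − 7*5
So 5⁻¹ ≡ −7 ≡ 29 (mod 36).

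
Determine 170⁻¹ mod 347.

198

By the extended Euclidean algorithm:
347 = 2*170 + 7
170 = 24*7 + 2
7 = 3*2 + 1
2 = 2*1 + 0
gcd(170, 347) = 1, so the inverse exists.
Bézout: 1 = 73*347 − 149*170.
So 170⁻¹ ≡ −149 ≡ 198 (mod 347).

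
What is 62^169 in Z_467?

Compute successive squares:
62^1 ≡ 62 (mod 467)
62^2 ≡ 62^2 = 3844 ≡ 108 (mod 467)
62^4 ≡ 108^2 = 11664 ≡ 456 (mod 467)
62^8 ≡ 456^2 = 207936 ≡ 121 (mod 467)
62^16 ≡ 121^2 = 14641 ≡ 164 (mod 467)
62^32 ≡ 164^2 = 26896 ≡ 277 (mod 467)
62^64 ≡ 277^2 = 76729 ≡ 141 (mod 467)
62^128 ≡ 141^2 = 19881 ≡ 267 (mod 467)
62^169 = 62^128 × 62^32 × 62^8 × 62^1 ≡ 267 × 277 × 121 × 62 (mod 467).
Accumulate the product:
267 × 277 = 73959 ≡ 173
173 × 121 = 20933 ≡ 385
385 × 62 = 23870 ≡ 53

53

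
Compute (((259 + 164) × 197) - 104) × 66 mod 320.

259 + 164 = 423 ≡ 103 (mod 320)
103 × 197 = 20291 ≡ 131 (mod 320)
131 - 104 = 27
27 × 66 = 1782 ≡ 182 (mod 320)

182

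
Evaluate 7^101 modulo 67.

18

Compute successive squares:
101 in binary is 1100101, i.e. 101 = 64 + 32 + 4 + 1.
7^1 ≡ 7 (mod 67)
7^2 ≡ 7^2 = 49 (mod 67)
7^4 ≡ 49^2 = 2401 ≡ 56 (mod 67)
7^8 ≡ 56^2 = 3136 ≡ 54 (mod 67)
7^16 ≡ 54^2 = 2916 ≡ 35 (mod 67)
7^32 ≡ 35^2 = 1225 ≡ 19 (mod 67)
7^64 ≡ 19^2 = 361 ≡ 26 (mod 67)
7^101 = 7^64 × 7^32 × 7^4 × 7^1 ≡ 26 × 19 × 56 × 7 (mod 67).
Accumulate the product:
26 × 19 = 494 ≡ 25
25 × 56 = 1400 ≡ 60
60 × 7 = 420 ≡ 18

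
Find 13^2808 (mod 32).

1

13^1 ≡ 13 (mod 32)
13^2 ≡ 13^2 = 169 ≡ 9 (mod 32)
13^4 ≡ 9^2 = 81 ≡ 17 (mod 32)
13^8 ≡ 17^2 = 289 ≡ 1 (mod 32)
13^16 ≡ 1^2 = 1 (mod 32)
13^32 ≡ 1^2 = 1 (mod 32)
13^64 ≡ 1^2 = 1 (mod 32)
13^128 ≡ 1^2 = 1 (mod 32)
13^256 ≡ 1^2 = 1 (mod 32)
13^512 ≡ 1^2 = 1 (mod 32)
13^1024 ≡ 1^2 = 1 (mod 32)
13^2048 ≡ 1^2 = 1 (mod 32)
13^2808 = 13^2048 * 13^512 * 13^128 * 13^64 * 13^32 * 13^16 * 13^8 ≡ 1 * 1 * 1 * 1 * 1 * 1 * 1 (mod 32).
Accumulate the product:
1 * 1 = 1
1 * 1 = 1
1 * 1 = 1
1 * 1 = 1
1 * 1 = 1
1 * 1 = 1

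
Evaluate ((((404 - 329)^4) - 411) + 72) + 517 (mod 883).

264

404 - 329 = 75
(75)^4 ≡ 86 (mod 883)
86 - 411 = -325 ≡ 558 (mod 883)
558 + 72 = 630
630 + 517 = 1147 ≡ 264 (mod 883)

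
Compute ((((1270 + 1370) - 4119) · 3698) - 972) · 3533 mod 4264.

3278

1270 + 1370 = 2640
2640 - 4119 = -1479 ≡ 2785 (mod 4264)
2785 · 3698 = 10298930 ≡ 1370 (mod 4264)
1370 - 972 = 398
398 · 3533 = 1406134 ≡ 3278 (mod 4264)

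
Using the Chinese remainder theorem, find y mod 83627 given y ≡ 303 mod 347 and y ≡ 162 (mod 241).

347⁻¹ mod 241: 347*216 ≡ 1 (mod 241), so 347⁻¹ ≡ 216.
y = 303 + 347*((162 − 303)*216 mod 241) = 303 + 347*151 = 52700.

52700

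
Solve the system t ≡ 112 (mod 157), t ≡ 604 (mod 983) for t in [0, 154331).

157⁻¹ mod 983: 157·839 ≡ 1 (mod 983), so 157⁻¹ ≡ 839.
t = 112 + 157·((604 − 112)·839 mod 983) = 112 + 157·911 = 143139.

143139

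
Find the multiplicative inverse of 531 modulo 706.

589

706 = 1*531 + 175
531 = 3*175 + 6
175 = 29*6 + 1
6 = 6*1 + 0
gcd(531, 706) = 1, so the inverse exists.
Bézout: 1 = 88*706 − 117*531.
So 531⁻¹ ≡ −117 ≡ 589 (mod 706).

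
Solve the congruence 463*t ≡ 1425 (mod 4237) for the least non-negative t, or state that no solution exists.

gcd(463, 4237) = 1, so a unique solution mod 4237 exists.
463⁻¹ ≡ 3450 (mod 4237).
t ≡ 3450*1425 ≡ 1330 (mod 4237).

1330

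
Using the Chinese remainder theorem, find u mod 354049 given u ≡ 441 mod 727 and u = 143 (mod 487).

315232

727⁻¹ mod 487: 727×278 ≡ 1 (mod 487), so 727⁻¹ ≡ 278.
u = 441 + 727×((143 − 441)×278 mod 487) = 441 + 727×433 = 315232.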